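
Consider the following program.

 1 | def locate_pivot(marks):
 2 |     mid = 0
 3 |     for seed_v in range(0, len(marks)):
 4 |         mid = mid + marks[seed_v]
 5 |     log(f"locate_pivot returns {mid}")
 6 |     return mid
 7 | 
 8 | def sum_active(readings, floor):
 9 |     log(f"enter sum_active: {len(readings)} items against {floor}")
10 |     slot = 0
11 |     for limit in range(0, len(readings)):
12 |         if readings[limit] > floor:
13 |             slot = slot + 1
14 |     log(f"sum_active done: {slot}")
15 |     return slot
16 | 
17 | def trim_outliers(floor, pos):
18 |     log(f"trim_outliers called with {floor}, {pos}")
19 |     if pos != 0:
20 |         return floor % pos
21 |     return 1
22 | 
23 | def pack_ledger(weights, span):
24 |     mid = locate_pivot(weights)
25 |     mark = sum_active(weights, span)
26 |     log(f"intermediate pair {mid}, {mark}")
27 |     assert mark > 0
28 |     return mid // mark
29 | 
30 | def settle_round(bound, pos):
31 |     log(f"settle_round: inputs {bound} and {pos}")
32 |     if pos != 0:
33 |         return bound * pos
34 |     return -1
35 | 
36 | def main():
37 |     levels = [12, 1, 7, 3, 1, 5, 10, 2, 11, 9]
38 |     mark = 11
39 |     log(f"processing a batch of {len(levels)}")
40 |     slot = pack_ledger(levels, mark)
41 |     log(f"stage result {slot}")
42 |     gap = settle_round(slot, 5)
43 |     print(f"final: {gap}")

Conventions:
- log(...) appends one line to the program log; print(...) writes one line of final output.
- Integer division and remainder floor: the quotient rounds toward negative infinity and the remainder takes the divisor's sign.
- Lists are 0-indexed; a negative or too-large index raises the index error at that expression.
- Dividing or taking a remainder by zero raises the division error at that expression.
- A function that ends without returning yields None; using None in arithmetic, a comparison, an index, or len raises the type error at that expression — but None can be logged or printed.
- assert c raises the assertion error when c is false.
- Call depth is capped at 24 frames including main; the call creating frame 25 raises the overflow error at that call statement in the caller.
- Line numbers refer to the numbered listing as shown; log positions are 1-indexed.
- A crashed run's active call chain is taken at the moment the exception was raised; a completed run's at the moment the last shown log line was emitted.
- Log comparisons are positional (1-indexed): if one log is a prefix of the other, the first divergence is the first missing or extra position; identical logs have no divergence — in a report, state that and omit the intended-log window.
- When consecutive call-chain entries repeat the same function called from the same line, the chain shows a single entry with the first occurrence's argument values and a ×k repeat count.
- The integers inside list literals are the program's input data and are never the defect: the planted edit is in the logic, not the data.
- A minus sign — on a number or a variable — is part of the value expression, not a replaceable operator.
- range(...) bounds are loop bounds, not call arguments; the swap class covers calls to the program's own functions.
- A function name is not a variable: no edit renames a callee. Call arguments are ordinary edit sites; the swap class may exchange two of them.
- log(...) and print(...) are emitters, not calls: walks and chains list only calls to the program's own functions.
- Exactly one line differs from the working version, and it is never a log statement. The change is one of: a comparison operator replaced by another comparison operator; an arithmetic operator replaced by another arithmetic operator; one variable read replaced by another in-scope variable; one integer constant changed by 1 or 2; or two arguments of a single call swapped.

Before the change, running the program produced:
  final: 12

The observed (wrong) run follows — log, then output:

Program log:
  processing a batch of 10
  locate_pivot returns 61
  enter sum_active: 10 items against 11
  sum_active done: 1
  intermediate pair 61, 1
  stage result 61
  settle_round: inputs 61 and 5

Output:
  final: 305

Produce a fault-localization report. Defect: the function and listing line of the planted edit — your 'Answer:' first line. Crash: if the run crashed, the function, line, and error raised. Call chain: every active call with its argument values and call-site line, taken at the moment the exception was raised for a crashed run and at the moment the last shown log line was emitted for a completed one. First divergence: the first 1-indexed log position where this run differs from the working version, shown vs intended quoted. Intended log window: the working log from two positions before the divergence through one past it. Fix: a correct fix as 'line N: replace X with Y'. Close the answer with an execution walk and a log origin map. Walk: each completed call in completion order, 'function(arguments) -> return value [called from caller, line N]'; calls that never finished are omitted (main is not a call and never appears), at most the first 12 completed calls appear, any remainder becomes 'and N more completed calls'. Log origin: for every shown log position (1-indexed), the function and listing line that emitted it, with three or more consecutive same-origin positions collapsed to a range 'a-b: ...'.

Answer: the defect is in settle_round at line 33.
Core observation: Every logged value matches the working version; the printed result is what differs.
Call chain: main -> settle_round(61, 5) (called at line 42).
First divergence: none; the two logs match at every position.
Execution walk:
  locate_pivot([12, 1, 7, 3, 1, 5, 10, 2, 11, 9]) -> 61  [called from pack_ledger, line 24]
  sum_active([12, 1, 7, 3, 1, 5, 10, 2, 11, 9], 11) -> 1  [called from pack_ledger, line 25]
  pack_ledger([12, 1, 7, 3, 1, 5, 10, 2, 11, 9], 11) -> 61  [called from main, line 40]
  settle_round(61, 5) -> 305  [called from main, line 42]
Origin of each log line:
  1: emitted by main (line 39)
  2: emitted by locate_pivot (line 5)
  3: emitted by sum_active (line 9)
  4: emitted by sum_active (line 14)
  5: emitted by pack_ledger (line 26)
  6: emitted by main (line 41)
  7: emitted by settle_round (line 31)
A correct fix: line 33: replace `*` with `//`.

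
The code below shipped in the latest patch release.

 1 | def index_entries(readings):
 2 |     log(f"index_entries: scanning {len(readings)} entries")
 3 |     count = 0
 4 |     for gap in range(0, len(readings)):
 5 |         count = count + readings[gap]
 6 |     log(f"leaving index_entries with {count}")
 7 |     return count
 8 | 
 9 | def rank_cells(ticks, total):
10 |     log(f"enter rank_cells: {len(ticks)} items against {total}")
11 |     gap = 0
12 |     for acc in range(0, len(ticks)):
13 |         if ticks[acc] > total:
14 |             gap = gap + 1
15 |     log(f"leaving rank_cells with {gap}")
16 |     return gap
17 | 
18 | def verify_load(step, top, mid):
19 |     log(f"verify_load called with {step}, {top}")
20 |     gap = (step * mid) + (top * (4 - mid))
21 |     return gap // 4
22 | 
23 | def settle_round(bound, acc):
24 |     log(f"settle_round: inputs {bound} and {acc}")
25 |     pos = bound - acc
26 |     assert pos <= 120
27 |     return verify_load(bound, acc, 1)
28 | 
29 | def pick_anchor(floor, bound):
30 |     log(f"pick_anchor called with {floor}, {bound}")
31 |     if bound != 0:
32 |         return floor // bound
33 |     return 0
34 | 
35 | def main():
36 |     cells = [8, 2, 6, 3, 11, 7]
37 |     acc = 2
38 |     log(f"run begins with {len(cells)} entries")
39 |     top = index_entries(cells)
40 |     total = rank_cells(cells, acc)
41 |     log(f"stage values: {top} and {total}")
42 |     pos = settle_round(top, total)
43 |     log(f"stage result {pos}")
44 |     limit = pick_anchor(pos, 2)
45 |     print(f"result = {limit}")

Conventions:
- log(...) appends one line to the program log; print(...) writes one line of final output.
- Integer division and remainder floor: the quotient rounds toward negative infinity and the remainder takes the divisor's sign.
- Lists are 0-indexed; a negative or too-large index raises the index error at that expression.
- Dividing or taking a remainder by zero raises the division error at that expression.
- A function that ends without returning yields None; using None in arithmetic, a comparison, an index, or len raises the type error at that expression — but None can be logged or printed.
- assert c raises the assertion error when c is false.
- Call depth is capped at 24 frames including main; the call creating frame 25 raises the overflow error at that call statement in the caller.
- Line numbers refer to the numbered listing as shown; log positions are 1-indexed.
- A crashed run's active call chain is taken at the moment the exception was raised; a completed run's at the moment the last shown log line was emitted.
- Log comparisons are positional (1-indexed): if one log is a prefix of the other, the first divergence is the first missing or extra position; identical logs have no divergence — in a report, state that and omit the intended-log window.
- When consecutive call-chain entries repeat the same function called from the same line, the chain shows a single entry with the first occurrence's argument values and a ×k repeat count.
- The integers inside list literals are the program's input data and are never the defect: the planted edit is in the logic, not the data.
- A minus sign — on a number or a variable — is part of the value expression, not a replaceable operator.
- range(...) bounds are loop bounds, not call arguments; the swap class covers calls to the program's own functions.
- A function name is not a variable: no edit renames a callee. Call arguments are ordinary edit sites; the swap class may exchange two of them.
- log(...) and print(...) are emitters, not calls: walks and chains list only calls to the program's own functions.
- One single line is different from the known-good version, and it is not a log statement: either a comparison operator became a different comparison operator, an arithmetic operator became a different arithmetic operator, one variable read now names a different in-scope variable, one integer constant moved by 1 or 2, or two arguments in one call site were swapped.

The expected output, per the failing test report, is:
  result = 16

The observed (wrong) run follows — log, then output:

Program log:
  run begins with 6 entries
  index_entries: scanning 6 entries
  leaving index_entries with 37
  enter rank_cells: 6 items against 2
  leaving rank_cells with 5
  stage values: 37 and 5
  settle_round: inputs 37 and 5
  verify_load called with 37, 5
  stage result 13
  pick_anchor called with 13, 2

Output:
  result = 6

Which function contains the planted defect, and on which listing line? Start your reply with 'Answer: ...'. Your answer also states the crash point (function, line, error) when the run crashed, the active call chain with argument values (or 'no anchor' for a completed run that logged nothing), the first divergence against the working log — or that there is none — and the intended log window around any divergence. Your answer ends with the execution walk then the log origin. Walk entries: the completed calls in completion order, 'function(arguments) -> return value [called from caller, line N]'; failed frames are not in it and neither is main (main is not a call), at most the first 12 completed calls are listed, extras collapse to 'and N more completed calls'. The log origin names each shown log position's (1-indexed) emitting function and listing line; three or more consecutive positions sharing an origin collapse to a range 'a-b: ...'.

Answer: the defect is in settle_round at line 27.
Core observation: Log line 8 is where behavior first shows: 'verify_load called with 37, 5' appears instead of 'verify_load called with 37, 32'.
Call chain: main -> pick_anchor(13, 2) (called at line 44).
First divergence: at position 8 the run shows 'verify_load called with 37, 5' where the working version logs 'verify_load called with 37, 32'.
Intended log window:
  6: stage values: 37 and 5
  7: settle_round: inputs 37 and 5
  8: verify_load called with 37, 32
  9: stage result 33
Execution walk:
  index_entries([8, 2, 6, 3, 11, 7]) -> 37  [called from main, line 39]
  rank_cells([8, 2, 6, 3, 11, 7], 2) -> 5  [called from main, line 40]
  verify_load(37, 5, 1) -> 13  [called from settle_round, line 27]
  settle_round(37, 5) -> 13  [called from main, line 42]
  pick_anchor(13, 2) -> 6  [called from main, line 44]
Log origin:
  1 — main, line 38
  2 — index_entries, line 2
  3 — index_entries, line 6
  4 — rank_cells, line 10
  5 — rank_cells, line 15
  6 — main, line 41
  7 — settle_round, line 24
  8 — verify_load, line 19
  9 — main, line 43
  10 — pick_anchor, line 30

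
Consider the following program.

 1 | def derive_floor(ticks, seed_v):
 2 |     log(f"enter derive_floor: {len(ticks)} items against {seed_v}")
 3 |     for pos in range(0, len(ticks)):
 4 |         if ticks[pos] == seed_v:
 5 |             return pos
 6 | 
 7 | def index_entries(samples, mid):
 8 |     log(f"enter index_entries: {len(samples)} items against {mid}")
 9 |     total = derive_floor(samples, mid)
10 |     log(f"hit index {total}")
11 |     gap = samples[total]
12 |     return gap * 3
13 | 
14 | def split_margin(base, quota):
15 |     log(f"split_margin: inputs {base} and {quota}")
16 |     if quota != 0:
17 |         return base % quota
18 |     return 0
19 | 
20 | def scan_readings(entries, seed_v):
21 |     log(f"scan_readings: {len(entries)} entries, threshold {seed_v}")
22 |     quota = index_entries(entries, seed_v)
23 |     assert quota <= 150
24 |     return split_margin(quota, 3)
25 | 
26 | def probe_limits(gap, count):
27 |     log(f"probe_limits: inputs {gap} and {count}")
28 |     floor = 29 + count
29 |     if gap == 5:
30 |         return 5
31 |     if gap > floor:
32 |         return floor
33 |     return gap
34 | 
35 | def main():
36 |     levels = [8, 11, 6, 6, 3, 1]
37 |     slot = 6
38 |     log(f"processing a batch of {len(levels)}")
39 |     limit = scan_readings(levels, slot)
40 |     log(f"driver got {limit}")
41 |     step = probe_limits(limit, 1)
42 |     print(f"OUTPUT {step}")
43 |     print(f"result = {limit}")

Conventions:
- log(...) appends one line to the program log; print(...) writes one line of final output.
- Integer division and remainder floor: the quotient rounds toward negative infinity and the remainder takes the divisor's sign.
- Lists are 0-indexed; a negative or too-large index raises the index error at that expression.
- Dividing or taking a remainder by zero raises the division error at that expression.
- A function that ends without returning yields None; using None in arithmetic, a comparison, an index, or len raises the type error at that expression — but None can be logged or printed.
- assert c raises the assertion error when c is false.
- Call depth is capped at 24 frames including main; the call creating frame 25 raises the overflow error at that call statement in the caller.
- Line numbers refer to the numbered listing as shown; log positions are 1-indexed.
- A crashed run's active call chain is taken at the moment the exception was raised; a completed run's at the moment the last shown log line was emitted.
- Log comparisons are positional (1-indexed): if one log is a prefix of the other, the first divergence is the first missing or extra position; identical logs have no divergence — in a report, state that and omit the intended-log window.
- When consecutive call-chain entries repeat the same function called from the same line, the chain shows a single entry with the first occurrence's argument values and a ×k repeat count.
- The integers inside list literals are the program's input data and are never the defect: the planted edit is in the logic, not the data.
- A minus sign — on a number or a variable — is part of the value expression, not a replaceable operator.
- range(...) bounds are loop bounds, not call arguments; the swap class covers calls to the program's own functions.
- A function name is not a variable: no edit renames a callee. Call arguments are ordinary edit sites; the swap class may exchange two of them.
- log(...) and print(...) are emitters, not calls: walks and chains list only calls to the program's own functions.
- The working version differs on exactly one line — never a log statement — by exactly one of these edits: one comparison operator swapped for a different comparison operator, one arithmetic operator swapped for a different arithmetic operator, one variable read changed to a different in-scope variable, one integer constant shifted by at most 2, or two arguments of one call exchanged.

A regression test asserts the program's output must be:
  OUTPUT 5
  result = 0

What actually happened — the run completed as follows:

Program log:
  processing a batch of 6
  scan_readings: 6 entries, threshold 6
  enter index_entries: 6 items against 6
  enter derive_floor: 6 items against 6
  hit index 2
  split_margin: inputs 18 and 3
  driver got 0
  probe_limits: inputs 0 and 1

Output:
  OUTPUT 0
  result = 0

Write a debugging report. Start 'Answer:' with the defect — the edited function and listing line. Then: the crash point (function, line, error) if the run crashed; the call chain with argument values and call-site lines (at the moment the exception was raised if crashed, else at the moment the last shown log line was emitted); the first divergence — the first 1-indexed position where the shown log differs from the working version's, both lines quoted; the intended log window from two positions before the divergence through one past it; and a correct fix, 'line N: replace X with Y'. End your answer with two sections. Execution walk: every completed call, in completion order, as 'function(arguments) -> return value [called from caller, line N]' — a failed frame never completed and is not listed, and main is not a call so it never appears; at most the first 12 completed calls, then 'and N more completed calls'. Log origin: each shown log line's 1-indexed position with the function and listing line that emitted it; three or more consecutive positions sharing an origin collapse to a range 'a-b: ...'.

Answer: the defect is in probe_limits at line 29.
Key fact: The logs agree in full; only the final output differs.
Call chain: main -> probe_limits(0, 1) (called at line 41).
First divergence: none (the log streams are identical).
Execution walk:
  derive_floor([8, 11, 6, 6, 3, 1], 6) -> 2  [called from index_entries, line 9]
  index_entries([8, 11, 6, 6, 3, 1], 6) -> 18  [called from scan_readings, line 22]
  split_margin(18, 3) -> 0  [called from scan_readings, line 24]
  scan_readings([8, 11, 6, 6, 3, 1], 6) -> 0  [called from main, line 39]
  probe_limits(0, 1) -> 0  [called from main, line 41]
Origin of each log line:
  1: emitted by main (line 38)
  2: emitted by scan_readings (line 21)
  3: emitted by index_entries (line 8)
  4: emitted by derive_floor (line 2)
  5: emitted by index_entries (line 10)
  6: emitted by split_margin (line 15)
  7: emitted by main (line 40)
  8: emitted by probe_limits (line 27)
A correct fix: line 29: replace `==` with `<`.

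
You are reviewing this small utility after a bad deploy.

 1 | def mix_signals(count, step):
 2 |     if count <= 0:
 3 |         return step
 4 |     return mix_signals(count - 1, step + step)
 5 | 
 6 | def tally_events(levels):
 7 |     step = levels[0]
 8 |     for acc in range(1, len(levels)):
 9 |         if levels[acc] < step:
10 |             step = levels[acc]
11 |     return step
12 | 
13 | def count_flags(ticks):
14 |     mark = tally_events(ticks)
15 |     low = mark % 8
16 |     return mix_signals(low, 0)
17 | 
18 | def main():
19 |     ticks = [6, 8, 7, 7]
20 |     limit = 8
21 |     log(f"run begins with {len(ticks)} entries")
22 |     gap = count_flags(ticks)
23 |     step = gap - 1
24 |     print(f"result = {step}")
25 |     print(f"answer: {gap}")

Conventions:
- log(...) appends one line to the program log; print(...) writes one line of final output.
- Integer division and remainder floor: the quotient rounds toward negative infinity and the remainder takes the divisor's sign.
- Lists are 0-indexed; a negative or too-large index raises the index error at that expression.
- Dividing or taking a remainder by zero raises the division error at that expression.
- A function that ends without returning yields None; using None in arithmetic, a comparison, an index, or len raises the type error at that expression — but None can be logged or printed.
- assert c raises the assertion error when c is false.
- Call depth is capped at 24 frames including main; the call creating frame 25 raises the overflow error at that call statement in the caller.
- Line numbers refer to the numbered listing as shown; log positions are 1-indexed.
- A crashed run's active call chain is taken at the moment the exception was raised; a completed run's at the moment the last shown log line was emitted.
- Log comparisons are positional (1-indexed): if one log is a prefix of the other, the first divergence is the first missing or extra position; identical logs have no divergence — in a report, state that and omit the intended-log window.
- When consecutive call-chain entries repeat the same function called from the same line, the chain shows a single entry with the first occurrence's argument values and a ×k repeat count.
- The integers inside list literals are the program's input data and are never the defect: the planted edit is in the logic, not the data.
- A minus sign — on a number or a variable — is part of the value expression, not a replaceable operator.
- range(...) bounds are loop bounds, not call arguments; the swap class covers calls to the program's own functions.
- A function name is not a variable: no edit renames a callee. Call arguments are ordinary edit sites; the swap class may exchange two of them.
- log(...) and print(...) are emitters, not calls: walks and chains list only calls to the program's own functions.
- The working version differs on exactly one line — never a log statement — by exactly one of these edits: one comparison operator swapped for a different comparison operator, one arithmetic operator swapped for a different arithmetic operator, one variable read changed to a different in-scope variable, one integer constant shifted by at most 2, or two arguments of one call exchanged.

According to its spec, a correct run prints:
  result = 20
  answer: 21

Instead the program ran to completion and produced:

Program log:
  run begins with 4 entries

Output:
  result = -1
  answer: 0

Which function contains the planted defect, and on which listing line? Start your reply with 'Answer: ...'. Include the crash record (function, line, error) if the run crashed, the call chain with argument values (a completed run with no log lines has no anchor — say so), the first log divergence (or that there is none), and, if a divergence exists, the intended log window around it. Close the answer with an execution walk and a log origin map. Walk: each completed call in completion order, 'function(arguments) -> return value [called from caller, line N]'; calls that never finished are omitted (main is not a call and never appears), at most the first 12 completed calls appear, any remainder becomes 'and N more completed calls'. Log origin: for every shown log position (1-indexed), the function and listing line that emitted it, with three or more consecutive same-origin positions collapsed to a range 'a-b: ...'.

Answer: the defect is in mix_signals at line 4.
Key observation: Every logged value matches the working version; the printed result is what differs.
Call chain: main.
First divergence: none — the logs agree in full.
Execution walk:
  tally_events([6, 8, 7, 7]) -> 6  [called from count_flags, line 14]
  mix_signals(0, 0) -> 0  [called from mix_signals, line 4]
  mix_signals(1, 0) -> 0  [called from mix_signals, line 4]
  mix_signals(2, 0) -> 0  [called from mix_signals, line 4]
  mix_signals(3, 0) -> 0  [called from mix_signals, line 4]
  mix_signals(4, 0) -> 0  [called from mix_signals, line 4]
  mix_signals(5, 0) -> 0  [called from mix_signals, line 4]
  mix_signals(6, 0) -> 0  [called from count_flags, line 16]
  count_flags([6, 8, 7, 7]) -> 0  [called from main, line 22]
Log origins:
  1: from main, line 21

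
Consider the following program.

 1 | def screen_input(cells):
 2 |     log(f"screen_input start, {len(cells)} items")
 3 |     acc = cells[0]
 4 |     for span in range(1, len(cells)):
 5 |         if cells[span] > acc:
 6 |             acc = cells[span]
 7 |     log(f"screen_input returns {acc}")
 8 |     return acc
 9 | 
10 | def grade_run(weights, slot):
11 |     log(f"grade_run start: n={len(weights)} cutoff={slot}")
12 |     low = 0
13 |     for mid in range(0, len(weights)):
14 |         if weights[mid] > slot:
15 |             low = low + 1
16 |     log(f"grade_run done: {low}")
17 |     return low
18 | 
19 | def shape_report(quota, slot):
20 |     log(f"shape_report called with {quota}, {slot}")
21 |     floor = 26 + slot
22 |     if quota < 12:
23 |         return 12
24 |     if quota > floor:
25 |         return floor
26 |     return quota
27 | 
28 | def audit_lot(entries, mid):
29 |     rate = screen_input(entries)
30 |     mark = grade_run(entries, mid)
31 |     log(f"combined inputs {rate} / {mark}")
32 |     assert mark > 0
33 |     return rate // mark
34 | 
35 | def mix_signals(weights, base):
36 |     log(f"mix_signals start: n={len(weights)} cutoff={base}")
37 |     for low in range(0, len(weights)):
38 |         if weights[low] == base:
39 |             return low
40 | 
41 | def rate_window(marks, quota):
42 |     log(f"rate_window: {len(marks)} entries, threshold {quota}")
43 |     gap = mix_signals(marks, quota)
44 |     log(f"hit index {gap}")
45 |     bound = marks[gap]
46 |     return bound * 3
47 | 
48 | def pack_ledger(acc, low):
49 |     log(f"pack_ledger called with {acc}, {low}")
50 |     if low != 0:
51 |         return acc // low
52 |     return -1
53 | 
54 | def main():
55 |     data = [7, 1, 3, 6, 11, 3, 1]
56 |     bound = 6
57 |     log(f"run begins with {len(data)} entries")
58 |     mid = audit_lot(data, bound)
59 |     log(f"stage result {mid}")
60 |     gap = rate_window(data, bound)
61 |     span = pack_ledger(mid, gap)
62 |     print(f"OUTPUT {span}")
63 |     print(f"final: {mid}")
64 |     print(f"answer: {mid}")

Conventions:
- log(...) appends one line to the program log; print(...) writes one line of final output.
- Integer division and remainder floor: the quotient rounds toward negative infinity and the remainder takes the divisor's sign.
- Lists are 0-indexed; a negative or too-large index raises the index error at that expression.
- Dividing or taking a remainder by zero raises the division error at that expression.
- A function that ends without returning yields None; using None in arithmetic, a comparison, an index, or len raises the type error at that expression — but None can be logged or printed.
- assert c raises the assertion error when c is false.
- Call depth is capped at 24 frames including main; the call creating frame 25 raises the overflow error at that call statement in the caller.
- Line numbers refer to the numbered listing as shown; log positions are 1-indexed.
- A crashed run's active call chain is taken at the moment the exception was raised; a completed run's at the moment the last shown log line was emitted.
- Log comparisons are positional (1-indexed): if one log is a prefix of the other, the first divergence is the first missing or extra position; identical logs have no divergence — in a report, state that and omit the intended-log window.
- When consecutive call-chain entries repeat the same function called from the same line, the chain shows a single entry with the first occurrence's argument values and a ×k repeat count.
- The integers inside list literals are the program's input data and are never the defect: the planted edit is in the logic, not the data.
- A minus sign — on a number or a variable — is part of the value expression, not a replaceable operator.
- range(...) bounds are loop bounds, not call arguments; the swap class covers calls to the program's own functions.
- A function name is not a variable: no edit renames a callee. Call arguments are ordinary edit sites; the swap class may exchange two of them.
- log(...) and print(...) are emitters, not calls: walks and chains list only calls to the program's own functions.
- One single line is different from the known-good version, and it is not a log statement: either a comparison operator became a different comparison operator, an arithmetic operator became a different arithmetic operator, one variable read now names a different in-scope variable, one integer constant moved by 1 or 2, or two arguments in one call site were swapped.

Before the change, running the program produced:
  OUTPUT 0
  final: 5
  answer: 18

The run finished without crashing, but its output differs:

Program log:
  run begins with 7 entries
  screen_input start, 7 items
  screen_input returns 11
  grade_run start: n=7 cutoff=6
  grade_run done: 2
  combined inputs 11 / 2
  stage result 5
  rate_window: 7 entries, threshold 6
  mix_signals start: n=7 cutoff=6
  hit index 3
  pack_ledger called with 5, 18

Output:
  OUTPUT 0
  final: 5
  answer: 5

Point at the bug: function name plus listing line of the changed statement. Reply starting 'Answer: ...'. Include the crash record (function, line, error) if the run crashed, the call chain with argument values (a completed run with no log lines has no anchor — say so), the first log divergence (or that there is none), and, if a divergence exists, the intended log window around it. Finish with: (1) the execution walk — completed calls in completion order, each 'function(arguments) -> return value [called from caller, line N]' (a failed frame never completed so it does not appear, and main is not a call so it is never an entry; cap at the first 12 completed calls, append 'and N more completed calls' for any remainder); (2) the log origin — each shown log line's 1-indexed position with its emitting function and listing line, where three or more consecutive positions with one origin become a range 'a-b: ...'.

Answer: the defect is in main at line 64.
Key observation: The logs agree in full; only the final output differs.
Call chain: main -> pack_ledger(5, 18) (called at line 61).
First divergence: none (the log streams are identical).
Execution walk:
  screen_input([7, 1, 3, 6, 11, 3, 1]) -> 11  [called from audit_lot, line 29]
  grade_run([7, 1, 3, 6, 11, 3, 1], 6) -> 2  [called from audit_lot, line 30]
  audit_lot([7, 1, 3, 6, 11, 3, 1], 6) -> 5  [called from main, line 58]
  mix_signals([7, 1, 3, 6, 11, 3, 1], 6) -> 3  [called from rate_window, line 43]
  rate_window([7, 1, 3, 6, 11, 3, 1], 6) -> 18  [called from main, line 60]
  pack_ledger(5, 18) -> 0  [called from main, line 61]
Log line origins:
  1: emitted by main (line 57)
  2: emitted by screen_input (line 2)
  3: emitted by screen_input (line 7)
  4: emitted by grade_run (line 11)
  5: emitted by grade_run (line 16)
  6: emitted by audit_lot (line 31)
  7: emitted by main (line 59)
  8: emitted by rate_window (line 42)
  9: emitted by mix_signals (line 36)
  10: emitted by rate_window (line 44)
  11: emitted by pack_ledger (line 49)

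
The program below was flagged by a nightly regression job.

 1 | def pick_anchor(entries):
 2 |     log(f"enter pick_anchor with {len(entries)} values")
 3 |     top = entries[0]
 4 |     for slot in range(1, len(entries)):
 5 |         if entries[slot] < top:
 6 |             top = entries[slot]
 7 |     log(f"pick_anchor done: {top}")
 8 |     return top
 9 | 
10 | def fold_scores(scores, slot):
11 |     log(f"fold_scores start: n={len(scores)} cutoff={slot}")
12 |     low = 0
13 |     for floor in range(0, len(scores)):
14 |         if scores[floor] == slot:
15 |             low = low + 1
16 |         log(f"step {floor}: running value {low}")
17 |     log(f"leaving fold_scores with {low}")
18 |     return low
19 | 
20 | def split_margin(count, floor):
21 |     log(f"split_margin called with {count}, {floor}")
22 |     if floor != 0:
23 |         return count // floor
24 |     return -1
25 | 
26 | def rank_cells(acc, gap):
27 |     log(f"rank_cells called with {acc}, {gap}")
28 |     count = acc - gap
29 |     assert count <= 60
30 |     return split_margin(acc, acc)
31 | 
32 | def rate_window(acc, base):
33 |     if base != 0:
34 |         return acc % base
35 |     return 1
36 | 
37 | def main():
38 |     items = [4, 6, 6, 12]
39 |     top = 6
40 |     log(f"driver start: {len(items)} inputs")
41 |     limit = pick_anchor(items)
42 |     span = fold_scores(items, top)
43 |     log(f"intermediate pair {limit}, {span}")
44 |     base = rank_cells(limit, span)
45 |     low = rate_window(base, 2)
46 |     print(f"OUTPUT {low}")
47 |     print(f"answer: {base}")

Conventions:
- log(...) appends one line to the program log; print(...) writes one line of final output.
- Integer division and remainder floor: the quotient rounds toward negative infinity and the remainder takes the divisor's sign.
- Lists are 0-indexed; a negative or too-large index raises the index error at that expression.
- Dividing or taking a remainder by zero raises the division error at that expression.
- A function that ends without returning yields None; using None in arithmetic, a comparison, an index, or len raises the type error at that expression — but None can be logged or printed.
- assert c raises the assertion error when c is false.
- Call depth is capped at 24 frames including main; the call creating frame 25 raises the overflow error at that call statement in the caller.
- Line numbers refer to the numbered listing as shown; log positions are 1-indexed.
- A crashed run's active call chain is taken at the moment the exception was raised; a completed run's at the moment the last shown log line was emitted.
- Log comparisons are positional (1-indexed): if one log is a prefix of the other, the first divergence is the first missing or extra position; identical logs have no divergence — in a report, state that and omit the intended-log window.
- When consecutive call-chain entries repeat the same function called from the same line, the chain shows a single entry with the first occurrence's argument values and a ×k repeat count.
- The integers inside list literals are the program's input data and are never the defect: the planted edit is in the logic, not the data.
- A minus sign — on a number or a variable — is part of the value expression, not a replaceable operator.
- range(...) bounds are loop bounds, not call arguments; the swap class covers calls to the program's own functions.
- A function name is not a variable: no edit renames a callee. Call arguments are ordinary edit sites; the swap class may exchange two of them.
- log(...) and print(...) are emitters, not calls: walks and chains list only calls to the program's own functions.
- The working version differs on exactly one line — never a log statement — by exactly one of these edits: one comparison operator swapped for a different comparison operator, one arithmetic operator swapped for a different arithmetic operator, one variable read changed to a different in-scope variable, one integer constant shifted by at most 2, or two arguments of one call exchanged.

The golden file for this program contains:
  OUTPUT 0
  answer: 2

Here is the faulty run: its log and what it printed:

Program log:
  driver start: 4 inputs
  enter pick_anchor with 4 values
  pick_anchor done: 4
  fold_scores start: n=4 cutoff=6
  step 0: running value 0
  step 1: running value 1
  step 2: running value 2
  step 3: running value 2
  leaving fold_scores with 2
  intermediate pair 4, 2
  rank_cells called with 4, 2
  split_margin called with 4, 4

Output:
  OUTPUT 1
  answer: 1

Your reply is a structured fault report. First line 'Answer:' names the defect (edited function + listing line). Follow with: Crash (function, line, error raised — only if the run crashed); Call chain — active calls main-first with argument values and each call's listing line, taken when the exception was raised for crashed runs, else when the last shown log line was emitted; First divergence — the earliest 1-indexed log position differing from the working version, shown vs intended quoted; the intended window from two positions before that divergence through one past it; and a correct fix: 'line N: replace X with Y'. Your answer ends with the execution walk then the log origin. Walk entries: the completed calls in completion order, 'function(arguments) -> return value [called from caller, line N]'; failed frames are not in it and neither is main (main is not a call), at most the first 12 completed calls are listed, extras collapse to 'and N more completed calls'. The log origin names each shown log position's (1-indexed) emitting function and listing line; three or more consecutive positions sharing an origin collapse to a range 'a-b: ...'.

Answer: the defect is in rank_cells at line 30.
Core observation: Everything matches until log position 12, which reads 'split_margin called with 4, 4' in place of 'split_margin called with 4, 2'.
Call chain: main -> rank_cells(4, 2) (called at line 44) -> split_margin(4, 4) (called at line 30).
First divergence: at position 12 the run shows 'split_margin called with 4, 4' where the working version logs 'split_margin called with 4, 2'.
Intended log window:
  10: intermediate pair 4, 2
  11: rank_cells called with 4, 2
  12: split_margin called with 4, 2
Execution walk:
  pick_anchor([4, 6, 6, 12]) -> 4  [called from main, line 41]
  fold_scores([4, 6, 6, 12], 6) -> 2  [called from main, line 42]
  split_margin(4, 4) -> 1  [called from rank_cells, line 30]
  rank_cells(4, 2) -> 1  [called from main, line 44]
  rate_window(1, 2) -> 1  [called from main, line 45]
Origin of each log line:
  1: emitted by main (line 40)
  2: emitted by pick_anchor (line 2)
  3: emitted by pick_anchor (line 7)
  4: emitted by fold_scores (line 11)
  5-8: emitted by fold_scores (line 16)
  9: emitted by fold_scores (line 17)
  10: emitted by main (line 43)
  11: emitted by rank_cells (line 27)
  12: emitted by split_margin (line 21)
A correct fix: line 30: replace `split_margin(acc, acc)` with `split_margin(acc, count)`.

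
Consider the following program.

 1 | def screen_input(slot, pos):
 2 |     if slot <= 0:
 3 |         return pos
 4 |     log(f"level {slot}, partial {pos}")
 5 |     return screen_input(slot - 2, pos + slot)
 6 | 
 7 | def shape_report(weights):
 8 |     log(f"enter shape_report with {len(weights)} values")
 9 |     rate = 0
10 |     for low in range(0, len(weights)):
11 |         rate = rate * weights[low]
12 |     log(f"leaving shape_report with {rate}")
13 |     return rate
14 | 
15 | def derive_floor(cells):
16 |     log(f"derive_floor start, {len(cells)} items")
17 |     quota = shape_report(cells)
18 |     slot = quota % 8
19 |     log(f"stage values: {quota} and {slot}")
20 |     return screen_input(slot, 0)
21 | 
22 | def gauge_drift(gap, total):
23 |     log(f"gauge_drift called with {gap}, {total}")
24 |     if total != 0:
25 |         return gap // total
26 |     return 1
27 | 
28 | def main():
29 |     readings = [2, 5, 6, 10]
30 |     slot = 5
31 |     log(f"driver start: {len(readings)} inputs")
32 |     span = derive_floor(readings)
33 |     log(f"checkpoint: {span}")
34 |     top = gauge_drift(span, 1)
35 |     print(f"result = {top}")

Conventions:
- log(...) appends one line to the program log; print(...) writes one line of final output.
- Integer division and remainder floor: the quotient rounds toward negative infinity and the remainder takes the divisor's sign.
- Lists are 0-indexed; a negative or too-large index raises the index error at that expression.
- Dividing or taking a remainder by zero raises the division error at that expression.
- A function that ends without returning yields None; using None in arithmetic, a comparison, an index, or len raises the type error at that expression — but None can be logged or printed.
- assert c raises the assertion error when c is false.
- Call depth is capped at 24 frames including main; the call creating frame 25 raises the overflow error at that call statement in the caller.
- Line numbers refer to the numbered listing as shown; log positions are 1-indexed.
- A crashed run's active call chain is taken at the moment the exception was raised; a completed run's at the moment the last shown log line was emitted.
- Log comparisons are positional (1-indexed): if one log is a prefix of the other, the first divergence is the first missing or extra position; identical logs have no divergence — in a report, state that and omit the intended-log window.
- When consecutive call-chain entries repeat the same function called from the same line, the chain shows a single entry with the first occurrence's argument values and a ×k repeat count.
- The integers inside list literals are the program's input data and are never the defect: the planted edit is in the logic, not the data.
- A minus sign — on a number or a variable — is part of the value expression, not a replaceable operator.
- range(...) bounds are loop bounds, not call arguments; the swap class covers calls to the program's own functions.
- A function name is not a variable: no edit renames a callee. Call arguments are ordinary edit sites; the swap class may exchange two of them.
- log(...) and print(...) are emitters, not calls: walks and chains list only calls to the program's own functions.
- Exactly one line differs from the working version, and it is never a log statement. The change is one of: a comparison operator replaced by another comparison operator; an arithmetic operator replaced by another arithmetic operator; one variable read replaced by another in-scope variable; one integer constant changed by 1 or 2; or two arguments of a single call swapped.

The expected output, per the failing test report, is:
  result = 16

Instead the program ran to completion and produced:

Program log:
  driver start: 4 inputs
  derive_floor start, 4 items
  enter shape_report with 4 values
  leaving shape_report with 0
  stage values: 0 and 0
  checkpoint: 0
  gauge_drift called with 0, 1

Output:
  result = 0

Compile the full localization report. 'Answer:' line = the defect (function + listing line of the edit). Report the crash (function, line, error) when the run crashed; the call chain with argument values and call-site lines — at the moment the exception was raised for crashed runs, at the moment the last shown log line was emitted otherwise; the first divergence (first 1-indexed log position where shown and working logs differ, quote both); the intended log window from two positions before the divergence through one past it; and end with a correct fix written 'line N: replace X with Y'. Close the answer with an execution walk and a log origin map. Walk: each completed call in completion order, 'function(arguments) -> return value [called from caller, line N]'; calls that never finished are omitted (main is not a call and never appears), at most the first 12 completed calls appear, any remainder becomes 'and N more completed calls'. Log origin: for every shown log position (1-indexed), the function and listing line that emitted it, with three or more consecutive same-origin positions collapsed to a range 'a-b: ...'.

Answer: the defect is in shape_report at line 11.
The tell: The log first diverges at position 4: the faulty run prints 'leaving shape_report with 0' where the working version prints 'leaving shape_report with 23'.
Call chain: main -> gauge_drift(0, 1) (called at line 34).
First divergence: position 4 — the shown line 'leaving shape_report with 0' should read 'leaving shape_report with 23'.
Intended log window:
  2: derive_floor start, 4 items
  3: enter shape_report with 4 values
  4: leaving shape_report with 23
  5: stage values: 23 and 7
Execution walk:
  shape_report([2, 5, 6, 10]) -> 0  [called from derive_floor, line 17]
  screen_input(0, 0) -> 0  [called from derive_floor, line 20]
  derive_floor([2, 5, 6, 10]) -> 0  [called from main, line 32]
  gauge_drift(0, 1) -> 0  [called from main, line 34]
Log origin:
  1: from main, line 31
  2: from derive_floor, line 16
  3: from shape_report, line 8
  4: from shape_report, line 12
  5: from derive_floor, line 19
  6: from main, line 33
  7: from gauge_drift, line 23
A correct fix: line 11: replace `*` with `+`.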